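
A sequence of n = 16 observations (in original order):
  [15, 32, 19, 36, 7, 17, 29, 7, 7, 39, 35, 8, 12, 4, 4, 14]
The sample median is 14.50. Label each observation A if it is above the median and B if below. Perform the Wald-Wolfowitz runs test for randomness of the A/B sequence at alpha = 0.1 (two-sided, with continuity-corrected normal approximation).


Step 1: Compute median = 14.50; label A = above, B = below.
Labels in order: AAAABAABBAABBBBB  (n_A = 8, n_B = 8)
Step 2: Count runs R = 6.
Step 3: Under H0 (random ordering), E[R] = 2*n_A*n_B/(n_A+n_B) + 1 = 2*8*8/16 + 1 = 9.0000.
        Var[R] = 2*n_A*n_B*(2*n_A*n_B - n_A - n_B) / ((n_A+n_B)^2 * (n_A+n_B-1)) = 14336/3840 = 3.7333.
        SD[R] = 1.9322.
Step 4: Continuity-corrected z = (R + 0.5 - E[R]) / SD[R] = (6 + 0.5 - 9.0000) / 1.9322 = -1.2939.
Step 5: Two-sided p-value via normal approximation = 2*(1 - Phi(|z|)) = 0.195709.
Step 6: alpha = 0.1. fail to reject H0.

R = 6, z = -1.2939, p = 0.195709, fail to reject H0.


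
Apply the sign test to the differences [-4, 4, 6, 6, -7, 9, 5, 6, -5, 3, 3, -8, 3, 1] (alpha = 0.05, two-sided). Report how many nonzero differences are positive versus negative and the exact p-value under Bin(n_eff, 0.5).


Step 1: Discard zero differences. Original n = 14; n_eff = number of nonzero differences = 14.
Nonzero differences (with sign): -4, +4, +6, +6, -7, +9, +5, +6, -5, +3, +3, -8, +3, +1
Step 2: Count signs: positive = 10, negative = 4.
Step 3: Under H0: P(positive) = 0.5, so the number of positives S ~ Bin(14, 0.5).
Step 4: Two-sided exact p-value = sum of Bin(14,0.5) probabilities at or below the observed probability = 0.179565.
Step 5: alpha = 0.05. fail to reject H0.

n_eff = 14, pos = 10, neg = 4, p = 0.179565, fail to reject H0.


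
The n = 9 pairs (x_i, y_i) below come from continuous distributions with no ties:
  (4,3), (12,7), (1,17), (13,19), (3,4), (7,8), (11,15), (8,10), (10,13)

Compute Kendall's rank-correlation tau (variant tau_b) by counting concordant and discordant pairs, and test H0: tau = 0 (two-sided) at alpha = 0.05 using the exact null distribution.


Step 1: Enumerate the 36 unordered pairs (i,j) with i<j and classify each by sign(x_j-x_i) * sign(y_j-y_i).
  (1,2):dx=+8,dy=+4->C; (1,3):dx=-3,dy=+14->D; (1,4):dx=+9,dy=+16->C; (1,5):dx=-1,dy=+1->D
  (1,6):dx=+3,dy=+5->C; (1,7):dx=+7,dy=+12->C; (1,8):dx=+4,dy=+7->C; (1,9):dx=+6,dy=+10->C
  (2,3):dx=-11,dy=+10->D; (2,4):dx=+1,dy=+12->C; (2,5):dx=-9,dy=-3->C; (2,6):dx=-5,dy=+1->D
  (2,7):dx=-1,dy=+8->D; (2,8):dx=-4,dy=+3->D; (2,9):dx=-2,dy=+6->D; (3,4):dx=+12,dy=+2->C
  (3,5):dx=+2,dy=-13->D; (3,6):dx=+6,dy=-9->D; (3,7):dx=+10,dy=-2->D; (3,8):dx=+7,dy=-7->D
  (3,9):dx=+9,dy=-4->D; (4,5):dx=-10,dy=-15->C; (4,6):dx=-6,dy=-11->C; (4,7):dx=-2,dy=-4->C
  (4,8):dx=-5,dy=-9->C; (4,9):dx=-3,dy=-6->C; (5,6):dx=+4,dy=+4->C; (5,7):dx=+8,dy=+11->C
  (5,8):dx=+5,dy=+6->C; (5,9):dx=+7,dy=+9->C; (6,7):dx=+4,dy=+7->C; (6,8):dx=+1,dy=+2->C
  (6,9):dx=+3,dy=+5->C; (7,8):dx=-3,dy=-5->C; (7,9):dx=-1,dy=-2->C; (8,9):dx=+2,dy=+3->C
Step 2: C = 24, D = 12, total pairs = 36.
Step 3: tau = (C - D)/(n(n-1)/2) = (24 - 12)/36 = 0.333333.
Step 4: Exact two-sided p-value (enumerate n! = 362880 permutations of y under H0): p = 0.259518.
Step 5: alpha = 0.05. fail to reject H0.

tau_b = 0.3333 (C=24, D=12), p = 0.259518, fail to reject H0.


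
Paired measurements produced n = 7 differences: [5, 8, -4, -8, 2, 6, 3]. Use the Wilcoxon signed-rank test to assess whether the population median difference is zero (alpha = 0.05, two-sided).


Step 1: Drop any zero differences (none here) and take |d_i|.
|d| = [5, 8, 4, 8, 2, 6, 3]
Step 2: Midrank |d_i| (ties get averaged ranks).
ranks: |5|->4, |8|->6.5, |4|->3, |8|->6.5, |2|->1, |6|->5, |3|->2
Step 3: Attach original signs; sum ranks with positive sign and with negative sign.
W+ = 4 + 6.5 + 1 + 5 + 2 = 18.5
W- = 3 + 6.5 = 9.5
(Check: W+ + W- = 28 should equal n(n+1)/2 = 28.)
Step 4: Test statistic W = min(W+, W-) = 9.5.
Step 5: Ties in |d|, so use the tie-corrected normal approximation.
        E[W] = n(n+1)/4 = 7*8/4 = 14.
        Tie groups: |d|=8 (t=2); sum(t^3 - t) = 6.
        Var[W] = n(n+1)(2n+1)/24 - sum(t^3-t)/48 = 840/24 - 6/48 = 34.875.
        z = (W - E[W]) / sqrt(Var[W]) = (9.5 - 14) / 5.9055 = -0.7620.
        Two-sided p = 2*Phi(z) = 0.446060.
Step 6: alpha = 0.05. fail to reject H0.

W+ = 18.5, W- = 9.5, W = min = 9.5, p = 0.446060, fail to reject H0.


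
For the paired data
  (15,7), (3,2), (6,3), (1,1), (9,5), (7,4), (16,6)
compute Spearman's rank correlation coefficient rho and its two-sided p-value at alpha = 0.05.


Step 1: Rank x and y separately (midranks; no ties here).
rank(x): 15->6, 3->2, 6->3, 1->1, 9->5, 7->4, 16->7
rank(y): 7->7, 2->2, 3->3, 1->1, 5->5, 4->4, 6->6
Step 2: d_i = R_x(i) - R_y(i); compute d_i^2.
  (6-7)^2=1, (2-2)^2=0, (3-3)^2=0, (1-1)^2=0, (5-5)^2=0, (4-4)^2=0, (7-6)^2=1
sum(d^2) = 2.
Step 3: rho = 1 - 6*2 / (7*(7^2 - 1)) = 1 - 12/336 = 0.964286.
Step 4: Under H0, t = rho * sqrt((n-2)/(1-rho^2)) = 8.1408 ~ t(5).
Step 5: Two-sided p-value from the t-distribution with 5 df = 0.000454.
Step 6: alpha = 0.05. reject H0.

rho = 0.9643, p = 0.000454, reject H0 at alpha = 0.05.


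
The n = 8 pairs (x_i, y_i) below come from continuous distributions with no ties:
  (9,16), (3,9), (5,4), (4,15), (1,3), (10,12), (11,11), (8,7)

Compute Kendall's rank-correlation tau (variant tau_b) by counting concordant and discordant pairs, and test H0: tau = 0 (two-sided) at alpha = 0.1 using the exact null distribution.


Step 1: Enumerate the 28 unordered pairs (i,j) with i<j and classify each by sign(x_j-x_i) * sign(y_j-y_i).
  (1,2):dx=-6,dy=-7->C; (1,3):dx=-4,dy=-12->C; (1,4):dx=-5,dy=-1->C; (1,5):dx=-8,dy=-13->C
  (1,6):dx=+1,dy=-4->D; (1,7):dx=+2,dy=-5->D; (1,8):dx=-1,dy=-9->C; (2,3):dx=+2,dy=-5->D
  (2,4):dx=+1,dy=+6->C; (2,5):dx=-2,dy=-6->C; (2,6):dx=+7,dy=+3->C; (2,7):dx=+8,dy=+2->C
  (2,8):dx=+5,dy=-2->D; (3,4):dx=-1,dy=+11->D; (3,5):dx=-4,dy=-1->C; (3,6):dx=+5,dy=+8->C
  (3,7):dx=+6,dy=+7->C; (3,8):dx=+3,dy=+3->C; (4,5):dx=-3,dy=-12->C; (4,6):dx=+6,dy=-3->D
  (4,7):dx=+7,dy=-4->D; (4,8):dx=+4,dy=-8->D; (5,6):dx=+9,dy=+9->C; (5,7):dx=+10,dy=+8->C
  (5,8):dx=+7,dy=+4->C; (6,7):dx=+1,dy=-1->D; (6,8):dx=-2,dy=-5->C; (7,8):dx=-3,dy=-4->C
Step 2: C = 19, D = 9, total pairs = 28.
Step 3: tau = (C - D)/(n(n-1)/2) = (19 - 9)/28 = 0.357143.
Step 4: Exact two-sided p-value (enumerate n! = 40320 permutations of y under H0): p = 0.275099.
Step 5: alpha = 0.1. fail to reject H0.

tau_b = 0.3571 (C=19, D=9), p = 0.275099, fail to reject H0.


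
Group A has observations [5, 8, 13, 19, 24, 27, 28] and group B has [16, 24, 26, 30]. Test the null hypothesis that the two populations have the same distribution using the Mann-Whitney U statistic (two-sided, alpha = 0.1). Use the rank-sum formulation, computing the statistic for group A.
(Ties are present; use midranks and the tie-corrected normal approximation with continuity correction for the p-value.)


Step 1: Combine and sort all 11 observations; assign midranks.
sorted (value, group): (5,X), (8,X), (13,X), (16,Y), (19,X), (24,X), (24,Y), (26,Y), (27,X), (28,X), (30,Y)
ranks: 5->1, 8->2, 13->3, 16->4, 19->5, 24->6.5, 24->6.5, 26->8, 27->9, 28->10, 30->11
Step 2: Rank sum for X: R1 = 1 + 2 + 3 + 5 + 6.5 + 9 + 10 = 36.5.
Step 3: U_X = R1 - n1(n1+1)/2 = 36.5 - 7*8/2 = 36.5 - 28 = 8.5.
       U_Y = n1*n2 - U_X = 28 - 8.5 = 19.5.
Step 4: Ties are present, so use the tie-corrected normal approximation (with continuity correction) for the p-value.
Step 5: p-value = 0.343605; compare to alpha = 0.1. fail to reject H0.

U_X = 8.5, p = 0.343605, fail to reject H0 at alpha = 0.1.


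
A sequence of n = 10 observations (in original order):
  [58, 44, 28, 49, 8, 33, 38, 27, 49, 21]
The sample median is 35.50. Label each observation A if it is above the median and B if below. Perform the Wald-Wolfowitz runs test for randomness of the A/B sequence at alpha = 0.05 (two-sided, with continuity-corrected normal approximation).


Step 1: Compute median = 35.50; label A = above, B = below.
Labels in order: AABABBABAB  (n_A = 5, n_B = 5)
Step 2: Count runs R = 8.
Step 3: Under H0 (random ordering), E[R] = 2*n_A*n_B/(n_A+n_B) + 1 = 2*5*5/10 + 1 = 6.0000.
        Var[R] = 2*n_A*n_B*(2*n_A*n_B - n_A - n_B) / ((n_A+n_B)^2 * (n_A+n_B-1)) = 2000/900 = 2.2222.
        SD[R] = 1.4907.
Step 4: Continuity-corrected z = (R - 0.5 - E[R]) / SD[R] = (8 - 0.5 - 6.0000) / 1.4907 = 1.0062.
Step 5: Two-sided p-value via normal approximation = 2*(1 - Phi(|z|)) = 0.314305.
Step 6: alpha = 0.05. fail to reject H0.

R = 8, z = 1.0062, p = 0.314305, fail to reject H0.


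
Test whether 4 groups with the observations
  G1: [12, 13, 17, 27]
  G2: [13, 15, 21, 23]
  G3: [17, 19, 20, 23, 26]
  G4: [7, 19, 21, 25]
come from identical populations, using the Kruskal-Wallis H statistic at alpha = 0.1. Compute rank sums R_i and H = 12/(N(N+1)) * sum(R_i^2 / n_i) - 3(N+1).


Step 1: Combine all N = 17 observations and assign midranks.
sorted (value, group, rank): (7,G4,1), (12,G1,2), (13,G1,3.5), (13,G2,3.5), (15,G2,5), (17,G1,6.5), (17,G3,6.5), (19,G3,8.5), (19,G4,8.5), (20,G3,10), (21,G2,11.5), (21,G4,11.5), (23,G2,13.5), (23,G3,13.5), (25,G4,15), (26,G3,16), (27,G1,17)
Step 2: Sum ranks within each group.
R_1 = 29 (n_1 = 4)
R_2 = 33.5 (n_2 = 4)
R_3 = 54.5 (n_3 = 5)
R_4 = 36 (n_4 = 4)
Step 3: H = 12/(N(N+1)) * sum(R_i^2/n_i) - 3(N+1)
     = 12/(17*18) * (29^2/4 + 33.5^2/4 + 54.5^2/5 + 36^2/4) - 3*18
     = 0.039216 * 1408.86 - 54
     = 1.249510.
Step 4: Ties present; correction factor C = 1 - 30/(17^3 - 17) = 0.993873. Corrected H = 1.249510 / 0.993873 = 1.257213.
Step 5: Under H0, H ~ chi^2(3); p-value = 0.739317.
Step 6: alpha = 0.1. fail to reject H0.

H = 1.2572, df = 3, p = 0.739317, fail to reject H0.


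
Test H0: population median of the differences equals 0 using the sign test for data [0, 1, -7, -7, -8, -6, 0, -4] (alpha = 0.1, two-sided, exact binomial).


Step 1: Discard zero differences. Original n = 8; n_eff = number of nonzero differences = 6.
Nonzero differences (with sign): +1, -7, -7, -8, -6, -4
Step 2: Count signs: positive = 1, negative = 5.
Step 3: Under H0: P(positive) = 0.5, so the number of positives S ~ Bin(6, 0.5).
Step 4: Two-sided exact p-value = sum of Bin(6,0.5) probabilities at or below the observed probability = 0.218750.
Step 5: alpha = 0.1. fail to reject H0.

n_eff = 6, pos = 1, neg = 5, p = 0.218750, fail to reject H0.


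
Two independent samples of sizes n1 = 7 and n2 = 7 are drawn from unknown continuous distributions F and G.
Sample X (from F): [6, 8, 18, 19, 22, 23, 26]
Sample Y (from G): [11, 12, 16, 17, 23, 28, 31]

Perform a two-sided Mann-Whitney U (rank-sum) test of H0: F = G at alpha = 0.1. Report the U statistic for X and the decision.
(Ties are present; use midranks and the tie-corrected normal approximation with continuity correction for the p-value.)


Step 1: Combine and sort all 14 observations; assign midranks.
sorted (value, group): (6,X), (8,X), (11,Y), (12,Y), (16,Y), (17,Y), (18,X), (19,X), (22,X), (23,X), (23,Y), (26,X), (28,Y), (31,Y)
ranks: 6->1, 8->2, 11->3, 12->4, 16->5, 17->6, 18->7, 19->8, 22->9, 23->10.5, 23->10.5, 26->12, 28->13, 31->14
Step 2: Rank sum for X: R1 = 1 + 2 + 7 + 8 + 9 + 10.5 + 12 = 49.5.
Step 3: U_X = R1 - n1(n1+1)/2 = 49.5 - 7*8/2 = 49.5 - 28 = 21.5.
       U_Y = n1*n2 - U_X = 49 - 21.5 = 27.5.
Step 4: Ties are present, so use the tie-corrected normal approximation (with continuity correction) for the p-value.
Step 5: p-value = 0.749128; compare to alpha = 0.1. fail to reject H0.

U_X = 21.5, p = 0.749128, fail to reject H0 at alpha = 0.1.


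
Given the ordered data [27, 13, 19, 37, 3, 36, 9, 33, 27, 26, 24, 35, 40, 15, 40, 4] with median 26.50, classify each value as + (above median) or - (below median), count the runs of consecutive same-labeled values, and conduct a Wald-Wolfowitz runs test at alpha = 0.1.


Step 1: Compute median = 26.50; label A = above, B = below.
Labels in order: ABBABABAABBAABAB  (n_A = 8, n_B = 8)
Step 2: Count runs R = 12.
Step 3: Under H0 (random ordering), E[R] = 2*n_A*n_B/(n_A+n_B) + 1 = 2*8*8/16 + 1 = 9.0000.
        Var[R] = 2*n_A*n_B*(2*n_A*n_B - n_A - n_B) / ((n_A+n_B)^2 * (n_A+n_B-1)) = 14336/3840 = 3.7333.
        SD[R] = 1.9322.
Step 4: Continuity-corrected z = (R - 0.5 - E[R]) / SD[R] = (12 - 0.5 - 9.0000) / 1.9322 = 1.2939.
Step 5: Two-sided p-value via normal approximation = 2*(1 - Phi(|z|)) = 0.195709.
Step 6: alpha = 0.1. fail to reject H0.

R = 12, z = 1.2939, p = 0.195709, fail to reject H0.


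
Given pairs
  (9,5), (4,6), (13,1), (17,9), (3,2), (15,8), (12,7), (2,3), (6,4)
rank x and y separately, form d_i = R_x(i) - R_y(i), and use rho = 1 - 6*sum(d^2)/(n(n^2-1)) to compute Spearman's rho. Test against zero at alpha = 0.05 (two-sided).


Step 1: Rank x and y separately (midranks; no ties here).
rank(x): 9->5, 4->3, 13->7, 17->9, 3->2, 15->8, 12->6, 2->1, 6->4
rank(y): 5->5, 6->6, 1->1, 9->9, 2->2, 8->8, 7->7, 3->3, 4->4
Step 2: d_i = R_x(i) - R_y(i); compute d_i^2.
  (5-5)^2=0, (3-6)^2=9, (7-1)^2=36, (9-9)^2=0, (2-2)^2=0, (8-8)^2=0, (6-7)^2=1, (1-3)^2=4, (4-4)^2=0
sum(d^2) = 50.
Step 3: rho = 1 - 6*50 / (9*(9^2 - 1)) = 1 - 300/720 = 0.583333.
Step 4: Under H0, t = rho * sqrt((n-2)/(1-rho^2)) = 1.9001 ~ t(7).
Step 5: Two-sided p-value from the t-distribution with 7 df = 0.099186.
Step 6: alpha = 0.05. fail to reject H0.

rho = 0.5833, p = 0.099186, fail to reject H0 at alpha = 0.05.


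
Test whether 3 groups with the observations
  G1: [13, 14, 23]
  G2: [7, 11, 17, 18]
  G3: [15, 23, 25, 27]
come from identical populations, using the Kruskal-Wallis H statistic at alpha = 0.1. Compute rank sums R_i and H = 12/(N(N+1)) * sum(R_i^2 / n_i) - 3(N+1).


Step 1: Combine all N = 11 observations and assign midranks.
sorted (value, group, rank): (7,G2,1), (11,G2,2), (13,G1,3), (14,G1,4), (15,G3,5), (17,G2,6), (18,G2,7), (23,G1,8.5), (23,G3,8.5), (25,G3,10), (27,G3,11)
Step 2: Sum ranks within each group.
R_1 = 15.5 (n_1 = 3)
R_2 = 16 (n_2 = 4)
R_3 = 34.5 (n_3 = 4)
Step 3: H = 12/(N(N+1)) * sum(R_i^2/n_i) - 3(N+1)
     = 12/(11*12) * (15.5^2/3 + 16^2/4 + 34.5^2/4) - 3*12
     = 0.090909 * 441.646 - 36
     = 4.149621.
Step 4: Ties present; correction factor C = 1 - 6/(11^3 - 11) = 0.995455. Corrected H = 4.149621 / 0.995455 = 4.168569.
Step 5: Under H0, H ~ chi^2(2); p-value = 0.124396.
Step 6: alpha = 0.1. fail to reject H0.

H = 4.1686, df = 2, p = 0.124396, fail to reject H0.


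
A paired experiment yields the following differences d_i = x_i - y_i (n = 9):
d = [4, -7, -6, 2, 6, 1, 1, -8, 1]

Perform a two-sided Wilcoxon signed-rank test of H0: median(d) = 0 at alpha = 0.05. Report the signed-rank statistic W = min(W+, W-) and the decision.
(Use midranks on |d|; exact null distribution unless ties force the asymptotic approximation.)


Step 1: Drop any zero differences (none here) and take |d_i|.
|d| = [4, 7, 6, 2, 6, 1, 1, 8, 1]
Step 2: Midrank |d_i| (ties get averaged ranks).
ranks: |4|->5, |7|->8, |6|->6.5, |2|->4, |6|->6.5, |1|->2, |1|->2, |8|->9, |1|->2
Step 3: Attach original signs; sum ranks with positive sign and with negative sign.
W+ = 5 + 4 + 6.5 + 2 + 2 + 2 = 21.5
W- = 8 + 6.5 + 9 = 23.5
(Check: W+ + W- = 45 should equal n(n+1)/2 = 45.)
Step 4: Test statistic W = min(W+, W-) = 21.5.
Step 5: Ties in |d|, so use the tie-corrected normal approximation.
        E[W] = n(n+1)/4 = 9*10/4 = 22.5.
        Tie groups: |d|=1 (t=3), |d|=6 (t=2); sum(t^3 - t) = 30.
        Var[W] = n(n+1)(2n+1)/24 - sum(t^3-t)/48 = 1710/24 - 30/48 = 70.625.
        z = (W - E[W]) / sqrt(Var[W]) = (21.5 - 22.5) / 8.4039 = -0.1190.
        Two-sided p = 2*Phi(z) = 0.905281.
Step 6: alpha = 0.05. fail to reject H0.

W+ = 21.5, W- = 23.5, W = min = 21.5, p = 0.905281, fail to reject H0.


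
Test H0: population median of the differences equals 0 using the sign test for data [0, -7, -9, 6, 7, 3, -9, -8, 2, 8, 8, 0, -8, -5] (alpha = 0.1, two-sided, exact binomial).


Step 1: Discard zero differences. Original n = 14; n_eff = number of nonzero differences = 12.
Nonzero differences (with sign): -7, -9, +6, +7, +3, -9, -8, +2, +8, +8, -8, -5
Step 2: Count signs: positive = 6, negative = 6.
Step 3: Under H0: P(positive) = 0.5, so the number of positives S ~ Bin(12, 0.5).
Step 4: Two-sided exact p-value = sum of Bin(12,0.5) probabilities at or below the observed probability = 1.000000.
Step 5: alpha = 0.1. fail to reject H0.

n_eff = 12, pos = 6, neg = 6, p = 1.000000, fail to reject H0.


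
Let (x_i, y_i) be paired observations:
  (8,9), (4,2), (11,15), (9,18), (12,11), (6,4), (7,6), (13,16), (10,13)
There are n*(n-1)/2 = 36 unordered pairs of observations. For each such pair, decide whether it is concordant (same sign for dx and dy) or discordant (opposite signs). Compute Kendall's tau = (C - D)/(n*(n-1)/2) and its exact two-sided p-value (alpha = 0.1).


Step 1: Enumerate the 36 unordered pairs (i,j) with i<j and classify each by sign(x_j-x_i) * sign(y_j-y_i).
  (1,2):dx=-4,dy=-7->C; (1,3):dx=+3,dy=+6->C; (1,4):dx=+1,dy=+9->C; (1,5):dx=+4,dy=+2->C
  (1,6):dx=-2,dy=-5->C; (1,7):dx=-1,dy=-3->C; (1,8):dx=+5,dy=+7->C; (1,9):dx=+2,dy=+4->C
  (2,3):dx=+7,dy=+13->C; (2,4):dx=+5,dy=+16->C; (2,5):dx=+8,dy=+9->C; (2,6):dx=+2,dy=+2->C
  (2,7):dx=+3,dy=+4->C; (2,8):dx=+9,dy=+14->C; (2,9):dx=+6,dy=+11->C; (3,4):dx=-2,dy=+3->D
  (3,5):dx=+1,dy=-4->D; (3,6):dx=-5,dy=-11->C; (3,7):dx=-4,dy=-9->C; (3,8):dx=+2,dy=+1->C
  (3,9):dx=-1,dy=-2->C; (4,5):dx=+3,dy=-7->D; (4,6):dx=-3,dy=-14->C; (4,7):dx=-2,dy=-12->C
  (4,8):dx=+4,dy=-2->D; (4,9):dx=+1,dy=-5->D; (5,6):dx=-6,dy=-7->C; (5,7):dx=-5,dy=-5->C
  (5,8):dx=+1,dy=+5->C; (5,9):dx=-2,dy=+2->D; (6,7):dx=+1,dy=+2->C; (6,8):dx=+7,dy=+12->C
  (6,9):dx=+4,dy=+9->C; (7,8):dx=+6,dy=+10->C; (7,9):dx=+3,dy=+7->C; (8,9):dx=-3,dy=-3->C
Step 2: C = 30, D = 6, total pairs = 36.
Step 3: tau = (C - D)/(n(n-1)/2) = (30 - 6)/36 = 0.666667.
Step 4: Exact two-sided p-value (enumerate n! = 362880 permutations of y under H0): p = 0.012665.
Step 5: alpha = 0.1. reject H0.

tau_b = 0.6667 (C=30, D=6), p = 0.012665, reject H0.


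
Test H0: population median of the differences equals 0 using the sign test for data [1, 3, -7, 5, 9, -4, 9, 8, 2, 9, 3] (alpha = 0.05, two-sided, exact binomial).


Step 1: Discard zero differences. Original n = 11; n_eff = number of nonzero differences = 11.
Nonzero differences (with sign): +1, +3, -7, +5, +9, -4, +9, +8, +2, +9, +3
Step 2: Count signs: positive = 9, negative = 2.
Step 3: Under H0: P(positive) = 0.5, so the number of positives S ~ Bin(11, 0.5).
Step 4: Two-sided exact p-value = sum of Bin(11,0.5) probabilities at or below the observed probability = 0.065430.
Step 5: alpha = 0.05. fail to reject H0.

n_eff = 11, pos = 9, neg = 2, p = 0.065430, fail to reject H0.


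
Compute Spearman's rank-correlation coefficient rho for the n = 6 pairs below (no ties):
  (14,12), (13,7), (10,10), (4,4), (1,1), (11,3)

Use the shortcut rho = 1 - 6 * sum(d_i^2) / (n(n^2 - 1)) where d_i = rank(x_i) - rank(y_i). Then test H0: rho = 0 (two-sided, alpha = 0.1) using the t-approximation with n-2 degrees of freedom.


Step 1: Rank x and y separately (midranks; no ties here).
rank(x): 14->6, 13->5, 10->3, 4->2, 1->1, 11->4
rank(y): 12->6, 7->4, 10->5, 4->3, 1->1, 3->2
Step 2: d_i = R_x(i) - R_y(i); compute d_i^2.
  (6-6)^2=0, (5-4)^2=1, (3-5)^2=4, (2-3)^2=1, (1-1)^2=0, (4-2)^2=4
sum(d^2) = 10.
Step 3: rho = 1 - 6*10 / (6*(6^2 - 1)) = 1 - 60/210 = 0.714286.
Step 4: Under H0, t = rho * sqrt((n-2)/(1-rho^2)) = 2.0412 ~ t(4).
Step 5: Two-sided p-value from the t-distribution with 4 df = 0.110787.
Step 6: alpha = 0.1. fail to reject H0.

rho = 0.7143, p = 0.110787, fail to reject H0 at alpha = 0.1.


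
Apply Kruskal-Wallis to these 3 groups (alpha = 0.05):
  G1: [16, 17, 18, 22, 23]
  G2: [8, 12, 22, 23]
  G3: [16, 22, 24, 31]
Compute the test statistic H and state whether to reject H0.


Step 1: Combine all N = 13 observations and assign midranks.
sorted (value, group, rank): (8,G2,1), (12,G2,2), (16,G1,3.5), (16,G3,3.5), (17,G1,5), (18,G1,6), (22,G1,8), (22,G2,8), (22,G3,8), (23,G1,10.5), (23,G2,10.5), (24,G3,12), (31,G3,13)
Step 2: Sum ranks within each group.
R_1 = 33 (n_1 = 5)
R_2 = 21.5 (n_2 = 4)
R_3 = 36.5 (n_3 = 4)
Step 3: H = 12/(N(N+1)) * sum(R_i^2/n_i) - 3(N+1)
     = 12/(13*14) * (33^2/5 + 21.5^2/4 + 36.5^2/4) - 3*14
     = 0.065934 * 666.425 - 42
     = 1.940110.
Step 4: Ties present; correction factor C = 1 - 36/(13^3 - 13) = 0.983516. Corrected H = 1.940110 / 0.983516 = 1.972626.
Step 5: Under H0, H ~ chi^2(2); p-value = 0.372949.
Step 6: alpha = 0.05. fail to reject H0.

H = 1.9726, df = 2, p = 0.372949, fail to reject H0.


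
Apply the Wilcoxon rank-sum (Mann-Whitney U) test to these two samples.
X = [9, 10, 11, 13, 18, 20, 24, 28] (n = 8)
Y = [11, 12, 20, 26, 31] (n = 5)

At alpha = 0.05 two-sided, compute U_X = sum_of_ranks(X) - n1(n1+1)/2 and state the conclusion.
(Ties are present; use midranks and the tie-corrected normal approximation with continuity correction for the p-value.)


Step 1: Combine and sort all 13 observations; assign midranks.
sorted (value, group): (9,X), (10,X), (11,X), (11,Y), (12,Y), (13,X), (18,X), (20,X), (20,Y), (24,X), (26,Y), (28,X), (31,Y)
ranks: 9->1, 10->2, 11->3.5, 11->3.5, 12->5, 13->6, 18->7, 20->8.5, 20->8.5, 24->10, 26->11, 28->12, 31->13
Step 2: Rank sum for X: R1 = 1 + 2 + 3.5 + 6 + 7 + 8.5 + 10 + 12 = 50.
Step 3: U_X = R1 - n1(n1+1)/2 = 50 - 8*9/2 = 50 - 36 = 14.
       U_Y = n1*n2 - U_X = 40 - 14 = 26.
Step 4: Ties are present, so use the tie-corrected normal approximation (with continuity correction) for the p-value.
Step 5: p-value = 0.419471; compare to alpha = 0.05. fail to reject H0.

U_X = 14, p = 0.419471, fail to reject H0 at alpha = 0.05.


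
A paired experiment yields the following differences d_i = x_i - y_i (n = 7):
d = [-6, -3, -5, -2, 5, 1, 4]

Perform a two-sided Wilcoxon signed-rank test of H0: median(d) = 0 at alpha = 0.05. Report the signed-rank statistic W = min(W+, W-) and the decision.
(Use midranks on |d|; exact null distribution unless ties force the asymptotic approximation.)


Step 1: Drop any zero differences (none here) and take |d_i|.
|d| = [6, 3, 5, 2, 5, 1, 4]
Step 2: Midrank |d_i| (ties get averaged ranks).
ranks: |6|->7, |3|->3, |5|->5.5, |2|->2, |5|->5.5, |1|->1, |4|->4
Step 3: Attach original signs; sum ranks with positive sign and with negative sign.
W+ = 5.5 + 1 + 4 = 10.5
W- = 7 + 3 + 5.5 + 2 = 17.5
(Check: W+ + W- = 28 should equal n(n+1)/2 = 28.)
Step 4: Test statistic W = min(W+, W-) = 10.5.
Step 5: Ties in |d|, so use the tie-corrected normal approximation.
        E[W] = n(n+1)/4 = 7*8/4 = 14.
        Tie groups: |d|=5 (t=2); sum(t^3 - t) = 6.
        Var[W] = n(n+1)(2n+1)/24 - sum(t^3-t)/48 = 840/24 - 6/48 = 34.875.
        z = (W - E[W]) / sqrt(Var[W]) = (10.5 - 14) / 5.9055 = -0.5927.
        Two-sided p = 2*Phi(z) = 0.553404.
Step 6: alpha = 0.05. fail to reject H0.

W+ = 10.5, W- = 17.5, W = min = 10.5, p = 0.553404, fail to reject H0.


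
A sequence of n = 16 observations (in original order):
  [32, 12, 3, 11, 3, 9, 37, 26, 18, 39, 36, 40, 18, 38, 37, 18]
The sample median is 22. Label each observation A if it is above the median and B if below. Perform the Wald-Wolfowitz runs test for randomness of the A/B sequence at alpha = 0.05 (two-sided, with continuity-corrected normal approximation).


Step 1: Compute median = 22; label A = above, B = below.
Labels in order: ABBBBBAABAAABAAB  (n_A = 8, n_B = 8)
Step 2: Count runs R = 8.
Step 3: Under H0 (random ordering), E[R] = 2*n_A*n_B/(n_A+n_B) + 1 = 2*8*8/16 + 1 = 9.0000.
        Var[R] = 2*n_A*n_B*(2*n_A*n_B - n_A - n_B) / ((n_A+n_B)^2 * (n_A+n_B-1)) = 14336/3840 = 3.7333.
        SD[R] = 1.9322.
Step 4: Continuity-corrected z = (R + 0.5 - E[R]) / SD[R] = (8 + 0.5 - 9.0000) / 1.9322 = -0.2588.
Step 5: Two-sided p-value via normal approximation = 2*(1 - Phi(|z|)) = 0.795809.
Step 6: alpha = 0.05. fail to reject H0.

R = 8, z = -0.2588, p = 0.795809, fail to reject H0.


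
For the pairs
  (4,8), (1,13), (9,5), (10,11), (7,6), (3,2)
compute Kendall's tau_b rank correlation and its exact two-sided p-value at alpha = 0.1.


Step 1: Enumerate the 15 unordered pairs (i,j) with i<j and classify each by sign(x_j-x_i) * sign(y_j-y_i).
  (1,2):dx=-3,dy=+5->D; (1,3):dx=+5,dy=-3->D; (1,4):dx=+6,dy=+3->C; (1,5):dx=+3,dy=-2->D
  (1,6):dx=-1,dy=-6->C; (2,3):dx=+8,dy=-8->D; (2,4):dx=+9,dy=-2->D; (2,5):dx=+6,dy=-7->D
  (2,6):dx=+2,dy=-11->D; (3,4):dx=+1,dy=+6->C; (3,5):dx=-2,dy=+1->D; (3,6):dx=-6,dy=-3->C
  (4,5):dx=-3,dy=-5->C; (4,6):dx=-7,dy=-9->C; (5,6):dx=-4,dy=-4->C
Step 2: C = 7, D = 8, total pairs = 15.
Step 3: tau = (C - D)/(n(n-1)/2) = (7 - 8)/15 = -0.066667.
Step 4: Exact two-sided p-value (enumerate n! = 720 permutations of y under H0): p = 1.000000.
Step 5: alpha = 0.1. fail to reject H0.

tau_b = -0.0667 (C=7, D=8), p = 1.000000, fail to reject H0.


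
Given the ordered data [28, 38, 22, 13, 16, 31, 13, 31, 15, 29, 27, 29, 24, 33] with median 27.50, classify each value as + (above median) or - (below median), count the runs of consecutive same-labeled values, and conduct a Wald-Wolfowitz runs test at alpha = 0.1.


Step 1: Compute median = 27.50; label A = above, B = below.
Labels in order: AABBBABABABABA  (n_A = 7, n_B = 7)
Step 2: Count runs R = 11.
Step 3: Under H0 (random ordering), E[R] = 2*n_A*n_B/(n_A+n_B) + 1 = 2*7*7/14 + 1 = 8.0000.
        Var[R] = 2*n_A*n_B*(2*n_A*n_B - n_A - n_B) / ((n_A+n_B)^2 * (n_A+n_B-1)) = 8232/2548 = 3.2308.
        SD[R] = 1.7974.
Step 4: Continuity-corrected z = (R - 0.5 - E[R]) / SD[R] = (11 - 0.5 - 8.0000) / 1.7974 = 1.3909.
Step 5: Two-sided p-value via normal approximation = 2*(1 - Phi(|z|)) = 0.164264.
Step 6: alpha = 0.1. fail to reject H0.

R = 11, z = 1.3909, p = 0.164264, fail to reject H0.


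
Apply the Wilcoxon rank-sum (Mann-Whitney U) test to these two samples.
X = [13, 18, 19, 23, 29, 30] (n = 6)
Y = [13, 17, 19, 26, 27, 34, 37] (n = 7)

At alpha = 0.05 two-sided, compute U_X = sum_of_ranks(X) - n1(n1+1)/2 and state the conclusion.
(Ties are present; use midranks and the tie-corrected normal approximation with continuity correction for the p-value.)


Step 1: Combine and sort all 13 observations; assign midranks.
sorted (value, group): (13,X), (13,Y), (17,Y), (18,X), (19,X), (19,Y), (23,X), (26,Y), (27,Y), (29,X), (30,X), (34,Y), (37,Y)
ranks: 13->1.5, 13->1.5, 17->3, 18->4, 19->5.5, 19->5.5, 23->7, 26->8, 27->9, 29->10, 30->11, 34->12, 37->13
Step 2: Rank sum for X: R1 = 1.5 + 4 + 5.5 + 7 + 10 + 11 = 39.
Step 3: U_X = R1 - n1(n1+1)/2 = 39 - 6*7/2 = 39 - 21 = 18.
       U_Y = n1*n2 - U_X = 42 - 18 = 24.
Step 4: Ties are present, so use the tie-corrected normal approximation (with continuity correction) for the p-value.
Step 5: p-value = 0.720247; compare to alpha = 0.05. fail to reject H0.

U_X = 18, p = 0.720247, fail to reject H0 at alpha = 0.05.


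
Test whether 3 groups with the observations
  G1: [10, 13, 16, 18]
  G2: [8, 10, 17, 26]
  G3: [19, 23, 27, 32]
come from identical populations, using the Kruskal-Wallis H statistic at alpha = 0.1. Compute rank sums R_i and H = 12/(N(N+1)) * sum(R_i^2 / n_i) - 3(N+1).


Step 1: Combine all N = 12 observations and assign midranks.
sorted (value, group, rank): (8,G2,1), (10,G1,2.5), (10,G2,2.5), (13,G1,4), (16,G1,5), (17,G2,6), (18,G1,7), (19,G3,8), (23,G3,9), (26,G2,10), (27,G3,11), (32,G3,12)
Step 2: Sum ranks within each group.
R_1 = 18.5 (n_1 = 4)
R_2 = 19.5 (n_2 = 4)
R_3 = 40 (n_3 = 4)
Step 3: H = 12/(N(N+1)) * sum(R_i^2/n_i) - 3(N+1)
     = 12/(12*13) * (18.5^2/4 + 19.5^2/4 + 40^2/4) - 3*13
     = 0.076923 * 580.625 - 39
     = 5.663462.
Step 4: Ties present; correction factor C = 1 - 6/(12^3 - 12) = 0.996503. Corrected H = 5.663462 / 0.996503 = 5.683333.
Step 5: Under H0, H ~ chi^2(2); p-value = 0.058328.
Step 6: alpha = 0.1. reject H0.

H = 5.6833, df = 2, p = 0.058328, reject H0.


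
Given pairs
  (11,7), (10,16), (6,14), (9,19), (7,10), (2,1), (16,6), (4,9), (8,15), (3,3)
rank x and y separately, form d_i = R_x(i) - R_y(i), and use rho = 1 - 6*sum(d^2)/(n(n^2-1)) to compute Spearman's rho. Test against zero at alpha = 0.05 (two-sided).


Step 1: Rank x and y separately (midranks; no ties here).
rank(x): 11->9, 10->8, 6->4, 9->7, 7->5, 2->1, 16->10, 4->3, 8->6, 3->2
rank(y): 7->4, 16->9, 14->7, 19->10, 10->6, 1->1, 6->3, 9->5, 15->8, 3->2
Step 2: d_i = R_x(i) - R_y(i); compute d_i^2.
  (9-4)^2=25, (8-9)^2=1, (4-7)^2=9, (7-10)^2=9, (5-6)^2=1, (1-1)^2=0, (10-3)^2=49, (3-5)^2=4, (6-8)^2=4, (2-2)^2=0
sum(d^2) = 102.
Step 3: rho = 1 - 6*102 / (10*(10^2 - 1)) = 1 - 612/990 = 0.381818.
Step 4: Under H0, t = rho * sqrt((n-2)/(1-rho^2)) = 1.1685 ~ t(8).
Step 5: Two-sided p-value from the t-distribution with 8 df = 0.276255.
Step 6: alpha = 0.05. fail to reject H0.

rho = 0.3818, p = 0.276255, fail to reject H0 at alpha = 0.05.


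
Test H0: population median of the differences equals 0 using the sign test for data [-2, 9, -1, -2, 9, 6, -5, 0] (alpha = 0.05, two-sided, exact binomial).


Step 1: Discard zero differences. Original n = 8; n_eff = number of nonzero differences = 7.
Nonzero differences (with sign): -2, +9, -1, -2, +9, +6, -5
Step 2: Count signs: positive = 3, negative = 4.
Step 3: Under H0: P(positive) = 0.5, so the number of positives S ~ Bin(7, 0.5).
Step 4: Two-sided exact p-value = sum of Bin(7,0.5) probabilities at or below the observed probability = 1.000000.
Step 5: alpha = 0.05. fail to reject H0.

n_eff = 7, pos = 3, neg = 4, p = 1.000000, fail to reject H0.


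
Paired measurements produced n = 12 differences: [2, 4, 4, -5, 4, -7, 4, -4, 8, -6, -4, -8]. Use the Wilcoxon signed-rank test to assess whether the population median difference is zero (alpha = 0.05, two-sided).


Step 1: Drop any zero differences (none here) and take |d_i|.
|d| = [2, 4, 4, 5, 4, 7, 4, 4, 8, 6, 4, 8]
Step 2: Midrank |d_i| (ties get averaged ranks).
ranks: |2|->1, |4|->4.5, |4|->4.5, |5|->8, |4|->4.5, |7|->10, |4|->4.5, |4|->4.5, |8|->11.5, |6|->9, |4|->4.5, |8|->11.5
Step 3: Attach original signs; sum ranks with positive sign and with negative sign.
W+ = 1 + 4.5 + 4.5 + 4.5 + 4.5 + 11.5 = 30.5
W- = 8 + 10 + 4.5 + 9 + 4.5 + 11.5 = 47.5
(Check: W+ + W- = 78 should equal n(n+1)/2 = 78.)
Step 4: Test statistic W = min(W+, W-) = 30.5.
Step 5: Ties in |d|, so use the tie-corrected normal approximation.
        E[W] = n(n+1)/4 = 12*13/4 = 39.
        Tie groups: |d|=4 (t=6), |d|=8 (t=2); sum(t^3 - t) = 216.
        Var[W] = n(n+1)(2n+1)/24 - sum(t^3-t)/48 = 3900/24 - 216/48 = 158.
        z = (W - E[W]) / sqrt(Var[W]) = (30.5 - 39) / 12.5698 = -0.6762.
        Two-sided p = 2*Phi(z) = 0.498899.
Step 6: alpha = 0.05. fail to reject H0.

W+ = 30.5, W- = 47.5, W = min = 30.5, p = 0.498899, fail to reject H0.


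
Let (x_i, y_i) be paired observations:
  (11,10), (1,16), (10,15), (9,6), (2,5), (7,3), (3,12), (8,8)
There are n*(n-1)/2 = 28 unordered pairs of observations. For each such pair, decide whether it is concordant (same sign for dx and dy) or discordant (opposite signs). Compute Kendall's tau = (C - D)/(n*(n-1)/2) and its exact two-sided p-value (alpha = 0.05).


Step 1: Enumerate the 28 unordered pairs (i,j) with i<j and classify each by sign(x_j-x_i) * sign(y_j-y_i).
  (1,2):dx=-10,dy=+6->D; (1,3):dx=-1,dy=+5->D; (1,4):dx=-2,dy=-4->C; (1,5):dx=-9,dy=-5->C
  (1,6):dx=-4,dy=-7->C; (1,7):dx=-8,dy=+2->D; (1,8):dx=-3,dy=-2->C; (2,3):dx=+9,dy=-1->D
  (2,4):dx=+8,dy=-10->D; (2,5):dx=+1,dy=-11->D; (2,6):dx=+6,dy=-13->D; (2,7):dx=+2,dy=-4->D
  (2,8):dx=+7,dy=-8->D; (3,4):dx=-1,dy=-9->C; (3,5):dx=-8,dy=-10->C; (3,6):dx=-3,dy=-12->C
  (3,7):dx=-7,dy=-3->C; (3,8):dx=-2,dy=-7->C; (4,5):dx=-7,dy=-1->C; (4,6):dx=-2,dy=-3->C
  (4,7):dx=-6,dy=+6->D; (4,8):dx=-1,dy=+2->D; (5,6):dx=+5,dy=-2->D; (5,7):dx=+1,dy=+7->C
  (5,8):dx=+6,dy=+3->C; (6,7):dx=-4,dy=+9->D; (6,8):dx=+1,dy=+5->C; (7,8):dx=+5,dy=-4->D
Step 2: C = 14, D = 14, total pairs = 28.
Step 3: tau = (C - D)/(n(n-1)/2) = (14 - 14)/28 = 0.000000.
Step 4: Exact two-sided p-value (enumerate n! = 40320 permutations of y under H0): p = 1.000000.
Step 5: alpha = 0.05. fail to reject H0.

tau_b = 0.0000 (C=14, D=14), p = 1.000000, fail to reject H0.


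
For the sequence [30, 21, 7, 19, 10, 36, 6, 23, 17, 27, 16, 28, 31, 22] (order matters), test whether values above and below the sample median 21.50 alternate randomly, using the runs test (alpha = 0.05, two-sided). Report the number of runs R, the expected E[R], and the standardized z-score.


Step 1: Compute median = 21.50; label A = above, B = below.
Labels in order: ABBBBABABABAAA  (n_A = 7, n_B = 7)
Step 2: Count runs R = 9.
Step 3: Under H0 (random ordering), E[R] = 2*n_A*n_B/(n_A+n_B) + 1 = 2*7*7/14 + 1 = 8.0000.
        Var[R] = 2*n_A*n_B*(2*n_A*n_B - n_A - n_B) / ((n_A+n_B)^2 * (n_A+n_B-1)) = 8232/2548 = 3.2308.
        SD[R] = 1.7974.
Step 4: Continuity-corrected z = (R - 0.5 - E[R]) / SD[R] = (9 - 0.5 - 8.0000) / 1.7974 = 0.2782.
Step 5: Two-sided p-value via normal approximation = 2*(1 - Phi(|z|)) = 0.780879.
Step 6: alpha = 0.05. fail to reject H0.

R = 9, z = 0.2782, p = 0.780879, fail to reject H0.


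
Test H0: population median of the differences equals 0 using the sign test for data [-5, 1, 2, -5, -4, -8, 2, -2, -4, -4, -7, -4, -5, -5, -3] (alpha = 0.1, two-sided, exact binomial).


Step 1: Discard zero differences. Original n = 15; n_eff = number of nonzero differences = 15.
Nonzero differences (with sign): -5, +1, +2, -5, -4, -8, +2, -2, -4, -4, -7, -4, -5, -5, -3
Step 2: Count signs: positive = 3, negative = 12.
Step 3: Under H0: P(positive) = 0.5, so the number of positives S ~ Bin(15, 0.5).
Step 4: Two-sided exact p-value = sum of Bin(15,0.5) probabilities at or below the observed probability = 0.035156.
Step 5: alpha = 0.1. reject H0.

n_eff = 15, pos = 3, neg = 12, p = 0.035156, reject H0.


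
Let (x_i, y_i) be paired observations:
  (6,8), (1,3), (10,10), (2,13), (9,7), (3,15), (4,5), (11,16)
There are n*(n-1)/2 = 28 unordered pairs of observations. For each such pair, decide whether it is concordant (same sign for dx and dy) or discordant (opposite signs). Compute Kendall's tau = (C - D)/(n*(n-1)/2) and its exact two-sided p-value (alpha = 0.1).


Step 1: Enumerate the 28 unordered pairs (i,j) with i<j and classify each by sign(x_j-x_i) * sign(y_j-y_i).
  (1,2):dx=-5,dy=-5->C; (1,3):dx=+4,dy=+2->C; (1,4):dx=-4,dy=+5->D; (1,5):dx=+3,dy=-1->D
  (1,6):dx=-3,dy=+7->D; (1,7):dx=-2,dy=-3->C; (1,8):dx=+5,dy=+8->C; (2,3):dx=+9,dy=+7->C
  (2,4):dx=+1,dy=+10->C; (2,5):dx=+8,dy=+4->C; (2,6):dx=+2,dy=+12->C; (2,7):dx=+3,dy=+2->C
  (2,8):dx=+10,dy=+13->C; (3,4):dx=-8,dy=+3->D; (3,5):dx=-1,dy=-3->C; (3,6):dx=-7,dy=+5->D
  (3,7):dx=-6,dy=-5->C; (3,8):dx=+1,dy=+6->C; (4,5):dx=+7,dy=-6->D; (4,6):dx=+1,dy=+2->C
  (4,7):dx=+2,dy=-8->D; (4,8):dx=+9,dy=+3->C; (5,6):dx=-6,dy=+8->D; (5,7):dx=-5,dy=-2->C
  (5,8):dx=+2,dy=+9->C; (6,7):dx=+1,dy=-10->D; (6,8):dx=+8,dy=+1->C; (7,8):dx=+7,dy=+11->C
Step 2: C = 19, D = 9, total pairs = 28.
Step 3: tau = (C - D)/(n(n-1)/2) = (19 - 9)/28 = 0.357143.
Step 4: Exact two-sided p-value (enumerate n! = 40320 permutations of y under H0): p = 0.275099.
Step 5: alpha = 0.1. fail to reject H0.

tau_b = 0.3571 (C=19, D=9), p = 0.275099, fail to reject H0.


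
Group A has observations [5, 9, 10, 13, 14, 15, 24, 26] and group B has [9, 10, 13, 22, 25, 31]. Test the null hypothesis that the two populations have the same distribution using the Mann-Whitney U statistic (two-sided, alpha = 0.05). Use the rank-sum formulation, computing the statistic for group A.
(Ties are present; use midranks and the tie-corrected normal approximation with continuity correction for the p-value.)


Step 1: Combine and sort all 14 observations; assign midranks.
sorted (value, group): (5,X), (9,X), (9,Y), (10,X), (10,Y), (13,X), (13,Y), (14,X), (15,X), (22,Y), (24,X), (25,Y), (26,X), (31,Y)
ranks: 5->1, 9->2.5, 9->2.5, 10->4.5, 10->4.5, 13->6.5, 13->6.5, 14->8, 15->9, 22->10, 24->11, 25->12, 26->13, 31->14
Step 2: Rank sum for X: R1 = 1 + 2.5 + 4.5 + 6.5 + 8 + 9 + 11 + 13 = 55.5.
Step 3: U_X = R1 - n1(n1+1)/2 = 55.5 - 8*9/2 = 55.5 - 36 = 19.5.
       U_Y = n1*n2 - U_X = 48 - 19.5 = 28.5.
Step 4: Ties are present, so use the tie-corrected normal approximation (with continuity correction) for the p-value.
Step 5: p-value = 0.604382; compare to alpha = 0.05. fail to reject H0.

U_X = 19.5, p = 0.604382, fail to reject H0 at alpha = 0.05.


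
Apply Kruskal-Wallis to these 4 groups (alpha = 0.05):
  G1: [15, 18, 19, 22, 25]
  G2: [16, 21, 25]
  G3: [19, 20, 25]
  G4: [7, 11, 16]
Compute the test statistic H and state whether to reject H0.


Step 1: Combine all N = 14 observations and assign midranks.
sorted (value, group, rank): (7,G4,1), (11,G4,2), (15,G1,3), (16,G2,4.5), (16,G4,4.5), (18,G1,6), (19,G1,7.5), (19,G3,7.5), (20,G3,9), (21,G2,10), (22,G1,11), (25,G1,13), (25,G2,13), (25,G3,13)
Step 2: Sum ranks within each group.
R_1 = 40.5 (n_1 = 5)
R_2 = 27.5 (n_2 = 3)
R_3 = 29.5 (n_3 = 3)
R_4 = 7.5 (n_4 = 3)
Step 3: H = 12/(N(N+1)) * sum(R_i^2/n_i) - 3(N+1)
     = 12/(14*15) * (40.5^2/5 + 27.5^2/3 + 29.5^2/3 + 7.5^2/3) - 3*15
     = 0.057143 * 888.967 - 45
     = 5.798095.
Step 4: Ties present; correction factor C = 1 - 36/(14^3 - 14) = 0.986813. Corrected H = 5.798095 / 0.986813 = 5.875575.
Step 5: Under H0, H ~ chi^2(3); p-value = 0.117823.
Step 6: alpha = 0.05. fail to reject H0.

H = 5.8756, df = 3, p = 0.117823, fail to reject H0.


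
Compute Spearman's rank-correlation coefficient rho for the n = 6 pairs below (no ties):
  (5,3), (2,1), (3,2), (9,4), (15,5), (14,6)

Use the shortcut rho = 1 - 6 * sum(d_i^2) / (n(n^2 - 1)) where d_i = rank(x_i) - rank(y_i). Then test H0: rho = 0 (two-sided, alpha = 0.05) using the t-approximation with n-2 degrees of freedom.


Step 1: Rank x and y separately (midranks; no ties here).
rank(x): 5->3, 2->1, 3->2, 9->4, 15->6, 14->5
rank(y): 3->3, 1->1, 2->2, 4->4, 5->5, 6->6
Step 2: d_i = R_x(i) - R_y(i); compute d_i^2.
  (3-3)^2=0, (1-1)^2=0, (2-2)^2=0, (4-4)^2=0, (6-5)^2=1, (5-6)^2=1
sum(d^2) = 2.
Step 3: rho = 1 - 6*2 / (6*(6^2 - 1)) = 1 - 12/210 = 0.942857.
Step 4: Under H0, t = rho * sqrt((n-2)/(1-rho^2)) = 5.6595 ~ t(4).
Step 5: Two-sided p-value from the t-distribution with 4 df = 0.004805.
Step 6: alpha = 0.05. reject H0.

rho = 0.9429, p = 0.004805, reject H0 at alpha = 0.05.


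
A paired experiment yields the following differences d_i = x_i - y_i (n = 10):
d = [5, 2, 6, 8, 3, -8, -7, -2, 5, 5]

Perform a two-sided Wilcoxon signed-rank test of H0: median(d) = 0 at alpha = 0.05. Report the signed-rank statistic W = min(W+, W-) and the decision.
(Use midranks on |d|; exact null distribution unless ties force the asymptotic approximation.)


Step 1: Drop any zero differences (none here) and take |d_i|.
|d| = [5, 2, 6, 8, 3, 8, 7, 2, 5, 5]
Step 2: Midrank |d_i| (ties get averaged ranks).
ranks: |5|->5, |2|->1.5, |6|->7, |8|->9.5, |3|->3, |8|->9.5, |7|->8, |2|->1.5, |5|->5, |5|->5
Step 3: Attach original signs; sum ranks with positive sign and with negative sign.
W+ = 5 + 1.5 + 7 + 9.5 + 3 + 5 + 5 = 36
W- = 9.5 + 8 + 1.5 = 19
(Check: W+ + W- = 55 should equal n(n+1)/2 = 55.)
Step 4: Test statistic W = min(W+, W-) = 19.
Step 5: Ties in |d|, so use the tie-corrected normal approximation.
        E[W] = n(n+1)/4 = 10*11/4 = 27.5.
        Tie groups: |d|=2 (t=2), |d|=5 (t=3), |d|=8 (t=2); sum(t^3 - t) = 36.
        Var[W] = n(n+1)(2n+1)/24 - sum(t^3-t)/48 = 2310/24 - 36/48 = 95.5.
        z = (W - E[W]) / sqrt(Var[W]) = (19 - 27.5) / 9.7724 = -0.8698.
        Two-sided p = 2*Phi(z) = 0.384412.
Step 6: alpha = 0.05. fail to reject H0.

W+ = 36, W- = 19, W = min = 19, p = 0.384412, fail to reject H0.


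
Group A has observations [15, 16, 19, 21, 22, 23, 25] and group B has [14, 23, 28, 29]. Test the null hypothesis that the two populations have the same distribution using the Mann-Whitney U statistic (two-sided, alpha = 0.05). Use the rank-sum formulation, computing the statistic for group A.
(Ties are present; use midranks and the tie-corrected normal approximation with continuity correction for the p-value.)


Step 1: Combine and sort all 11 observations; assign midranks.
sorted (value, group): (14,Y), (15,X), (16,X), (19,X), (21,X), (22,X), (23,X), (23,Y), (25,X), (28,Y), (29,Y)
ranks: 14->1, 15->2, 16->3, 19->4, 21->5, 22->6, 23->7.5, 23->7.5, 25->9, 28->10, 29->11
Step 2: Rank sum for X: R1 = 2 + 3 + 4 + 5 + 6 + 7.5 + 9 = 36.5.
Step 3: U_X = R1 - n1(n1+1)/2 = 36.5 - 7*8/2 = 36.5 - 28 = 8.5.
       U_Y = n1*n2 - U_X = 28 - 8.5 = 19.5.
Step 4: Ties are present, so use the tie-corrected normal approximation (with continuity correction) for the p-value.
Step 5: p-value = 0.343605; compare to alpha = 0.05. fail to reject H0.

U_X = 8.5, p = 0.343605, fail to reject H0 at alpha = 0.05.
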